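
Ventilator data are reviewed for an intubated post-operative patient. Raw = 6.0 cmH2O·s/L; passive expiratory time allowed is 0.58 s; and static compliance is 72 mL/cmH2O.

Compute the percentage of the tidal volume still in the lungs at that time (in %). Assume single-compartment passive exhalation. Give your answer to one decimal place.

τ = R × C = 6.0 × 72 mL/cmH2O = 6.0 × 0.072 L/cmH2O = 0.432 s.
Passive exhalation: V(t)/V₀ = e^(−t/τ) = e^(−0.58/0.432) = 0.2612.
Fraction remaining = 0.2612 → 26.12%.

26.1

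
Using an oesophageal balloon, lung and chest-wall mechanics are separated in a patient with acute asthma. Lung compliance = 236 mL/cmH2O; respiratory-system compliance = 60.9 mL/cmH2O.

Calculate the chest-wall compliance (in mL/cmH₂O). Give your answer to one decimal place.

1/Ccw = 1/Crs − 1/CL.
1/Ccw = 1/60.9 − 1/236 = 0.01218.
Ccw = 82.102 mL/cmH2O.

82.1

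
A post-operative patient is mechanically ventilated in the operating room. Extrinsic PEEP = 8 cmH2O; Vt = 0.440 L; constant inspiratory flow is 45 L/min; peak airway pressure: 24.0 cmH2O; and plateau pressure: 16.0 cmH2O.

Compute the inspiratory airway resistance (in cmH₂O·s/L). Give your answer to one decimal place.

Flow: 45 L/min ÷ 60 = 0.75 L/s.
Raw = (PIP − Pplat) / flow = (24.0 − 16.0) / 0.75 = 8.0 / 0.75 = 10.667 cmH2O·s/L.

10.7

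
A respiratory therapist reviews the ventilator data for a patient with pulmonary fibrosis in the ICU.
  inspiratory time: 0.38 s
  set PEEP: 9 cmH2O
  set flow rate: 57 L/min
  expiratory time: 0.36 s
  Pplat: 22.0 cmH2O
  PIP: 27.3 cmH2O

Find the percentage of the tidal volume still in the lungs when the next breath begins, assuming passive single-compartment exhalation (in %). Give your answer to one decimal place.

9.8

Flow: 57 L/min ÷ 60 = 0.95 L/s.
Vt = flow × Ti = 0.95 L/s × 0.38 s × 1000 mL/L = 361.0 mL.
R = (PIP − Pplat)/V̇ = (27.3 − 22.0) / 0.95 = 5.3/0.95 = 5.579 cmH2O·s/L.
C = Vt/(Pplat − PEEP) = 361.0 / (22.0 − 9) = 361.0/13.0 = 27.769 mL/cmH2O.
τ = R × C = 5.579 × 0.02777 L/cmH2O = 0.1549 s.
Fraction remaining at end-expiration = e^(−Te/τ) = e^(−0.36/0.1549) = 0.09787 → 9.787%.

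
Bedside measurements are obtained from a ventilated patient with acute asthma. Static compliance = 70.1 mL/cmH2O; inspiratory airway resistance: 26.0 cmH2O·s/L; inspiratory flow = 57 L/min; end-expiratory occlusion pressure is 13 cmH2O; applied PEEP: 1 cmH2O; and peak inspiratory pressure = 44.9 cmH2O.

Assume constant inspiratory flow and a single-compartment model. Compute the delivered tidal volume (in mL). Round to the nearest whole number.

505

Flow: 57 L/min ÷ 60 = 0.95 L/s.
Total PEEP = 13 cmH2O (set 1 + intrinsic 12); this is the baseline alveolar pressure.
Equation of motion (constant flow): PIP = Vt/C + R·V̇ + PEEP.
Vt/C = PIP − R·V̇ − PEEP = 44.9 − 24.7 − 13 = 7.2 cmH2O.
Vt = C × 7.2 = 70.1 × 7.2 = 504.72 mL.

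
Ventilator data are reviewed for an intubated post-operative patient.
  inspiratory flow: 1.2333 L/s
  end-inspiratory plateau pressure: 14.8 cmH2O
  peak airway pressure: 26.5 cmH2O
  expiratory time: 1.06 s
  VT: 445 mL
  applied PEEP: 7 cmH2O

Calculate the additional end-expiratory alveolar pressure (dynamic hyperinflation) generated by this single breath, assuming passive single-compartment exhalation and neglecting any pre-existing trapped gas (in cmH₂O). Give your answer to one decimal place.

R = (PIP − Pplat)/V̇ = (26.5 − 14.8) / 1.2333 = 11.7/1.2333 = 9.487 cmH2O·s/L.
C = Vt/(Pplat − PEEP) = 445.0 / (14.8 − 7) = 445.0/7.8 = 57.051 mL/cmH2O.
τ = R × C = 9.487 × 0.05705 L/cmH2O = 0.5412 s.
Fraction remaining = e^(−Te/τ) = e^(−1.06/0.5412) = 0.1411; trapped volume = 445.0 × 0.1411 = 62.79 mL.
Additional alveolar pressure from trapping ≈ V_trapped / C = 62.79 / 57.051 = 1.101 cmH2O.

1.1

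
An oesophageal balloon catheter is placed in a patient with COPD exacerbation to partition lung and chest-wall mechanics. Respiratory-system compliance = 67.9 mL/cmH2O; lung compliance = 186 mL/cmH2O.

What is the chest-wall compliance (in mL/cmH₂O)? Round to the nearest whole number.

107

1/Ccw = 1/Crs − 1/CL.
1/Ccw = 1/67.9 − 1/186 = 0.009351.
Ccw = 106.94 mL/cmH2O.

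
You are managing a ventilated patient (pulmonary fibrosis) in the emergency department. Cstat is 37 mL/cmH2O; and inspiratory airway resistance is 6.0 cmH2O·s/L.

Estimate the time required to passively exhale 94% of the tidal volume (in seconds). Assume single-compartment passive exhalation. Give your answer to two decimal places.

0.62

τ = R × C = 6.0 × 37 mL/cmH2O = 6.0 × 0.037 L/cmH2O = 0.222 s.
Exhaled fraction f = 1 − e^(−t/τ) → t = −τ·ln(1 − f) = −0.222·ln(0.06) = 0.6246 s.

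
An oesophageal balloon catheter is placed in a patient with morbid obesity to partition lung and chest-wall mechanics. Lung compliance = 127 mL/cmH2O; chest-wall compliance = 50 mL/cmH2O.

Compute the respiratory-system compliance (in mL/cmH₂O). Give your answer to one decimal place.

35.9

Lung and chest wall are elastances in series: 1/Crs = 1/CL + 1/Ccw.
1/Crs = 1/127 + 1/50 = 0.02787.
Crs = 35.881 mL/cmH2O.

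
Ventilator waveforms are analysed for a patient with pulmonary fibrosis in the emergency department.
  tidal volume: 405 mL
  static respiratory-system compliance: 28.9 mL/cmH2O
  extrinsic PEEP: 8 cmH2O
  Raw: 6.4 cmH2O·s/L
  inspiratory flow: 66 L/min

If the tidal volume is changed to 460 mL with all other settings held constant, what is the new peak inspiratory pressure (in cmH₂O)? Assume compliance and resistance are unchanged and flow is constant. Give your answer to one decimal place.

Flow: 66 L/min ÷ 60 = 1.1 L/s.
PIP = Vt/C + R·V̇ + PEEP (constant-flow equation of motion).
Only the elastic term changes: ΔPIP = ΔVt / C = (460 − 405) / 28.9 = 1.903 cmH2O.
Original PIP = 405/28.9 + 6.4×1.1 + 8 = 29.054 cmH2O; new PIP = 29.054 + (1.903) = 30.957 cmH2O.

31.0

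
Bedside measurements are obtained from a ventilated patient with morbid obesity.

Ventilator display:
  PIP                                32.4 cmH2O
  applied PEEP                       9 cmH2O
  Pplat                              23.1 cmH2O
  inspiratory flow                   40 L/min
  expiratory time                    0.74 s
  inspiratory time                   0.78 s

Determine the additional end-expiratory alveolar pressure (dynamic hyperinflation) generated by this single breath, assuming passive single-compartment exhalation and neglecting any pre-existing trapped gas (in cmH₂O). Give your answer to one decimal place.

Flow: 40 L/min ÷ 60 = 0.6667 L/s.
Vt = flow × Ti = 0.6667 L/s × 0.78 s × 1000 mL/L = 520.03 mL.
R = (PIP − Pplat)/V̇ = (32.4 − 23.1) / 0.6667 = 9.3/0.6667 = 13.949 cmH2O·s/L.
C = Vt/(Pplat − PEEP) = 520.03 / (23.1 − 9) = 520.03/14.1 = 36.882 mL/cmH2O.
τ = R × C = 13.949 × 0.03688 L/cmH2O = 0.5144 s.
Fraction remaining = e^(−Te/τ) = e^(−0.74/0.5144) = 0.2373; trapped volume = 520.03 × 0.2373 = 123.4 mL.
Additional alveolar pressure from trapping ≈ V_trapped / C = 123.4 / 36.882 = 3.346 cmH2O.

3.3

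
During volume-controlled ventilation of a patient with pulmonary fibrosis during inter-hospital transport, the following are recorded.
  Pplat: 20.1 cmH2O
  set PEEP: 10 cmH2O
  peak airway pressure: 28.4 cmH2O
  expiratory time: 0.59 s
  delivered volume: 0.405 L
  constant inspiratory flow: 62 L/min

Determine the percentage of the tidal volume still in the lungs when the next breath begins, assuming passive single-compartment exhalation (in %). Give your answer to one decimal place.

Flow: 62 L/min ÷ 60 = 1.0333 L/s.
R = (PIP − Pplat)/V̇ = (28.4 − 20.1) / 1.0333 = 8.3/1.0333 = 8.033 cmH2O·s/L.
C = Vt/(Pplat − PEEP) = 405.0 / (20.1 − 10) = 405.0/10.1 = 40.099 mL/cmH2O.
τ = R × C = 8.033 × 0.0401 L/cmH2O = 0.3221 s.
Fraction remaining at end-expiration = e^(−Te/τ) = e^(−0.59/0.3221) = 0.1601 → 16.01%.

16.0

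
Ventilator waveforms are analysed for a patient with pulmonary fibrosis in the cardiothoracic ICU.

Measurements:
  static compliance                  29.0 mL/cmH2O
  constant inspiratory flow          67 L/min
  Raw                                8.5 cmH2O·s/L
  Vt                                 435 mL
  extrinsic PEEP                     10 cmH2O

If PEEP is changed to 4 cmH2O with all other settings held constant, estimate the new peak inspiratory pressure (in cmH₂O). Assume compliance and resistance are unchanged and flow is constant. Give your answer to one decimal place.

28.5

Flow: 67 L/min ÷ 60 = 1.1167 L/s.
PIP = Vt/C + R·V̇ + PEEP (constant-flow equation of motion).
Only the baseline term changes: ΔPIP = ΔPEEP = 4 − 10 = -6.0 cmH2O.
Original PIP = 435/29.0 + 8.5×1.1167 + 10 = 34.492 cmH2O; new PIP = 34.492 + (-6.0) = 28.492 cmH2O.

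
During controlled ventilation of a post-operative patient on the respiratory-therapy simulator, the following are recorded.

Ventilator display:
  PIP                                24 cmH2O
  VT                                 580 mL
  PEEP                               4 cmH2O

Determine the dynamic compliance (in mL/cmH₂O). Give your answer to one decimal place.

Dynamic compliance = Vt / (PIP − PEEP) = 580 / (24 − 4) = 580 / 20.0 = 29.0 mL/cmH2O.

29.0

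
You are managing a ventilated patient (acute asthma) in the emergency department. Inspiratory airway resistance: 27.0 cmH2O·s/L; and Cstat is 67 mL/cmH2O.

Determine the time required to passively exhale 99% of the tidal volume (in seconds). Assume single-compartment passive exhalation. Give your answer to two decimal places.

8.33

τ = R × C = 27.0 × 67 mL/cmH2O = 27.0 × 0.067 L/cmH2O = 1.809 s.
Exhaled fraction f = 1 − e^(−t/τ) → t = −τ·ln(1 − f) = −1.809·ln(0.01) = 8.331 s.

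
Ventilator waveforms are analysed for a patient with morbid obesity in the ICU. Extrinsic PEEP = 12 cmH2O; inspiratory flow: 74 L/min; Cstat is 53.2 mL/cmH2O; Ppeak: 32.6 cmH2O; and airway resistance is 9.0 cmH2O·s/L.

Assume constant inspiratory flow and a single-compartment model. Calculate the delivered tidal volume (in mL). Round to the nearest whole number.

505

Flow: 74 L/min ÷ 60 = 1.2333 L/s.
Equation of motion (constant flow): PIP = Vt/C + R·V̇ + PEEP.
Vt/C = PIP − R·V̇ − PEEP = 32.6 − 11.1 − 12 = 9.5 cmH2O.
Vt = C × 9.5 = 53.2 × 9.5 = 505.4 mL.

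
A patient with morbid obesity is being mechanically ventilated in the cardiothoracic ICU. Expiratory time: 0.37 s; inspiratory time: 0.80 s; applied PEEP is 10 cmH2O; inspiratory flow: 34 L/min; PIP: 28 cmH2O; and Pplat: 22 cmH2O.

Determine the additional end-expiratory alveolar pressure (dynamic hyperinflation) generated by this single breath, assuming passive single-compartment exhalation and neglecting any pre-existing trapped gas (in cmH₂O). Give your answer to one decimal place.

Flow: 34 L/min ÷ 60 = 0.5667 L/s.
Vt = flow × Ti = 0.5667 L/s × 0.80 s × 1000 mL/L = 453.36 mL.
R = (PIP − Pplat)/V̇ = (28 − 22) / 0.5667 = 6.0/0.5667 = 10.588 cmH2O·s/L.
C = Vt/(Pplat − PEEP) = 453.36 / (22 − 10) = 453.36/12.0 = 37.78 mL/cmH2O.
τ = R × C = 10.588 × 0.03778 L/cmH2O = 0.4 s.
Fraction remaining = e^(−Te/τ) = e^(−0.37/0.4) = 0.3965; trapped volume = 453.36 × 0.3965 = 179.76 mL.
Additional alveolar pressure from trapping ≈ V_trapped / C = 179.76 / 37.78 = 4.758 cmH2O.

4.8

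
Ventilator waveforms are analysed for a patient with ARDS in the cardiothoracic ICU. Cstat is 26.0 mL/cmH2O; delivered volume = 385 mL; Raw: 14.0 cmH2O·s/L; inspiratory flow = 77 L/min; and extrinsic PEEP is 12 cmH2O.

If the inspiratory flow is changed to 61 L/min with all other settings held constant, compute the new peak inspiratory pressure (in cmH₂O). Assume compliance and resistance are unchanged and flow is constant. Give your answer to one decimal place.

41.0

Flow: 77 L/min ÷ 60 = 1.2833 L/s.
New flow: 61 L/min ÷ 60 = 1.0167 L/s.
PIP = Vt/C + R·V̇ + PEEP (constant-flow equation of motion).
Only the resistive term changes: ΔPIP = R × ΔV̇ = 14.0 × (1.0167 − 1.2833) = 14.0 × -0.2666 = -3.732 cmH2O.
Original PIP = 385/26.0 + 14.0×1.2833 + 12 = 44.774 cmH2O; new PIP = 44.774 + (-3.732) = 41.042 cmH2O.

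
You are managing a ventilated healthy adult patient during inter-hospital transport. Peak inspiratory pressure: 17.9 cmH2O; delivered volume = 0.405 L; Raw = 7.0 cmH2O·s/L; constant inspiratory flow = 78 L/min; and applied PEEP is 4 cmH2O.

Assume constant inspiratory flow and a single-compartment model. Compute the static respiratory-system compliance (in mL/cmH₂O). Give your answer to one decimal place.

84.4

Flow: 78 L/min ÷ 60 = 1.3 L/s.
Equation of motion (constant flow): PIP = Vt/C + R·V̇ + PEEP.
Vt/C = PIP − R·V̇ − PEEP = 17.9 − 7.0×1.3 − 4 = 17.9 − 9.1 − 4 = 4.8 cmH2O.
C = Vt / 4.8 = 405 / 4.8 = 84.375 mL/cmH2O.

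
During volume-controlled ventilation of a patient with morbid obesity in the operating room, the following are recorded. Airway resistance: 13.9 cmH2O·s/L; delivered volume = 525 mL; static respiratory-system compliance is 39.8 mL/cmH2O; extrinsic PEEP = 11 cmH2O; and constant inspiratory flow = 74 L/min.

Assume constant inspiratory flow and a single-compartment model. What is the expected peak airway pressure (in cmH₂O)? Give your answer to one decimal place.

41.3

Flow: 74 L/min ÷ 60 = 1.2333 L/s.
Equation of motion (constant flow): PIP = Vt/C + R·V̇ + PEEP.
PIP = 525/39.8 + 13.9×1.2333 + 11 = 13.191 + 17.143 + 11 = 41.334 cmH2O.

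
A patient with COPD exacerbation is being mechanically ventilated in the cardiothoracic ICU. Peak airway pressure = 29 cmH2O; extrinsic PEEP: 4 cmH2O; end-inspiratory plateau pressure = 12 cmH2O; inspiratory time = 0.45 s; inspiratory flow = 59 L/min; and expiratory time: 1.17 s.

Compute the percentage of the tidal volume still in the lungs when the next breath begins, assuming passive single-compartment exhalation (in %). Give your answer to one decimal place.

Flow: 59 L/min ÷ 60 = 0.9833 L/s.
Vt = flow × Ti = 0.9833 L/s × 0.45 s × 1000 mL/L = 442.49 mL.
R = (PIP − Pplat)/V̇ = (29 − 12) / 0.9833 = 17.0/0.9833 = 17.289 cmH2O·s/L.
C = Vt/(Pplat − PEEP) = 442.49 / (12 − 4) = 442.49/8.0 = 55.311 mL/cmH2O.
τ = R × C = 17.289 × 0.05531 L/cmH2O = 0.9563 s.
Fraction remaining at end-expiration = e^(−Te/τ) = e^(−1.17/0.9563) = 0.2942 → 29.42%.

29.4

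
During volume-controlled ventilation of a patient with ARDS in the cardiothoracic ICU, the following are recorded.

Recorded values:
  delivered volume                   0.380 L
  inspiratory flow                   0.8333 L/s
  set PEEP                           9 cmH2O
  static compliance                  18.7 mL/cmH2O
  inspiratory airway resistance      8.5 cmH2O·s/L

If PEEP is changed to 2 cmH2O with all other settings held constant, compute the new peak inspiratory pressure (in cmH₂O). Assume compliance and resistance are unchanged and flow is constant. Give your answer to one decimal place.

29.4

PIP = Vt/C + R·V̇ + PEEP (constant-flow equation of motion).
Only the baseline term changes: ΔPIP = ΔPEEP = 2 − 9 = -7.0 cmH2O.
Original PIP = 380/18.7 + 8.5×0.8333 + 9 = 36.404 cmH2O; new PIP = 36.404 + (-7.0) = 29.404 cmH2O.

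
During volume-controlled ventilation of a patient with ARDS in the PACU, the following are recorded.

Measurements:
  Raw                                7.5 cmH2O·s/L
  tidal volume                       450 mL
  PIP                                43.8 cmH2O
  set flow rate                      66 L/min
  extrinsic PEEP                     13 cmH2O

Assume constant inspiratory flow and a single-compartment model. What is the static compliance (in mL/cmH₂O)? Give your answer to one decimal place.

20.0

Flow: 66 L/min ÷ 60 = 1.1 L/s.
Equation of motion (constant flow): PIP = Vt/C + R·V̇ + PEEP.
Vt/C = PIP − R·V̇ − PEEP = 43.8 − 7.5×1.1 − 13 = 43.8 − 8.25 − 13 = 22.55 cmH2O.
C = Vt / 22.55 = 450 / 22.55 = 19.956 mL/cmH2O.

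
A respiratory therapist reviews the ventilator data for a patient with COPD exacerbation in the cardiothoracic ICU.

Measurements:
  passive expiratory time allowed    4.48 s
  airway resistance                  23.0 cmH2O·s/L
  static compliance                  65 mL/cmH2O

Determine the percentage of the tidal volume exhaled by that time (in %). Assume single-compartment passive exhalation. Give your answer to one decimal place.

95.0

τ = R × C = 23.0 × 65 mL/cmH2O = 23.0 × 0.065 L/cmH2O = 1.495 s.
Passive exhalation: V(t)/V₀ = e^(−t/τ) = e^(−4.48/1.495) = 0.04995.
Fraction exhaled = 1 − 0.04995 = 0.9501 → 95.01%.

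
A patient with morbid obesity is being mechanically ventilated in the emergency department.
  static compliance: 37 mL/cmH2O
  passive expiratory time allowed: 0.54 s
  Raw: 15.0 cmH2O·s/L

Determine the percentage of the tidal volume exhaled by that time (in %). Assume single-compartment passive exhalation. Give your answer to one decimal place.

τ = R × C = 15.0 × 37 mL/cmH2O = 15.0 × 0.037 L/cmH2O = 0.555 s.
Passive exhalation: V(t)/V₀ = e^(−t/τ) = e^(−0.54/0.555) = 0.378.
Fraction exhaled = 1 − 0.378 = 0.622 → 62.2%.

62.2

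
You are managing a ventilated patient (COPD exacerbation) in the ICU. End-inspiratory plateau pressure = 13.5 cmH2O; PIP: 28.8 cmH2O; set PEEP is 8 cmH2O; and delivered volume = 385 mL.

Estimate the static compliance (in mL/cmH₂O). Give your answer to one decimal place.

Cstat = Vt / (Pplat − PEEP) = 385 / (13.5 − 8) = 385 / 5.5 = 70.0 mL/cmH2O.

70.0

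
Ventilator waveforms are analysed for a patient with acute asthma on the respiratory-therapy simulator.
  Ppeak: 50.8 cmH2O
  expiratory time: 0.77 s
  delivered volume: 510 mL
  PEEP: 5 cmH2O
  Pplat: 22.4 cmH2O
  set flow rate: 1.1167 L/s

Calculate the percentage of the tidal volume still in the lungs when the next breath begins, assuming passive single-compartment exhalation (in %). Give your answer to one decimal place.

35.6

R = (PIP − Pplat)/V̇ = (50.8 − 22.4) / 1.1167 = 28.4/1.1167 = 25.432 cmH2O·s/L.
C = Vt/(Pplat − PEEP) = 510.0 / (22.4 − 5) = 510.0/17.4 = 29.31 mL/cmH2O.
τ = R × C = 25.432 × 0.02931 L/cmH2O = 0.7454 s.
Fraction remaining at end-expiration = e^(−Te/τ) = e^(−0.77/0.7454) = 0.3559 → 35.59%.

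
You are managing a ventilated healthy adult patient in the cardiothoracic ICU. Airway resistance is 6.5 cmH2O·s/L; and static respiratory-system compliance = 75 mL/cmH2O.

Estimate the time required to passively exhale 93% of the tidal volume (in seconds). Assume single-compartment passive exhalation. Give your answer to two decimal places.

τ = R × C = 6.5 × 75 mL/cmH2O = 6.5 × 0.075 L/cmH2O = 0.4875 s.
Exhaled fraction f = 1 − e^(−t/τ) → t = −τ·ln(1 − f) = −0.4875·ln(0.07) = 1.296 s.

1.30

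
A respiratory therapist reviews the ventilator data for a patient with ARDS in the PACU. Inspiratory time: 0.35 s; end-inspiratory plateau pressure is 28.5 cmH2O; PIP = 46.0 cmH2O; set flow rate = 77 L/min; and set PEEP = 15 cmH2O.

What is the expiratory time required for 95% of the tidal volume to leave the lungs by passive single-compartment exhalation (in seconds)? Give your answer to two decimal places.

Flow: 77 L/min ÷ 60 = 1.2833 L/s.
Vt = flow × Ti = 1.2833 L/s × 0.35 s × 1000 mL/L = 449.16 mL.
R = (PIP − Pplat)/V̇ = (46.0 − 28.5) / 1.2833 = 17.5/1.2833 = 13.637 cmH2O·s/L.
C = Vt/(Pplat − PEEP) = 449.16 / (28.5 − 15) = 449.16/13.5 = 33.271 mL/cmH2O.
τ = R × C = 13.637 × 0.03327 L/cmH2O = 0.4537 s.
t = −τ·ln(1 − 0.95) = −0.4537·ln(0.05) = 1.359 s.

1.36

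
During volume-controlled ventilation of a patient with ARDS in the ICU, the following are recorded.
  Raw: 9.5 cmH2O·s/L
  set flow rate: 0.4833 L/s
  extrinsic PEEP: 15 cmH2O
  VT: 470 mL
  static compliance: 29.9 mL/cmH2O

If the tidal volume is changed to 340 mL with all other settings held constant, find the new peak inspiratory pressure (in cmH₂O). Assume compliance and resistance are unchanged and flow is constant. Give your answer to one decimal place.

PIP = Vt/C + R·V̇ + PEEP (constant-flow equation of motion).
Only the elastic term changes: ΔPIP = ΔVt / C = (340 − 470) / 29.9 = -4.348 cmH2O.
Original PIP = 470/29.9 + 9.5×0.4833 + 15 = 35.31 cmH2O; new PIP = 35.31 + (-4.348) = 30.962 cmH2O.

31.0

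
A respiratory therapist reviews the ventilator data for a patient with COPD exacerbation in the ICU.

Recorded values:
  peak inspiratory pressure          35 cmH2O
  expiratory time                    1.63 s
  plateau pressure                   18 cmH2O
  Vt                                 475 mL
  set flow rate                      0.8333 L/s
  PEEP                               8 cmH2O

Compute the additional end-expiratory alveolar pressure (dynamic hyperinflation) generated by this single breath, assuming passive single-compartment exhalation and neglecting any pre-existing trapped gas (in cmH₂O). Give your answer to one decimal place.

1.9

R = (PIP − Pplat)/V̇ = (35 − 18) / 0.8333 = 17.0/0.8333 = 20.401 cmH2O·s/L.
C = Vt/(Pplat − PEEP) = 475.0 / (18 − 8) = 475.0/10.0 = 47.5 mL/cmH2O.
τ = R × C = 20.401 × 0.0475 L/cmH2O = 0.969 s.
Fraction remaining = e^(−Te/τ) = e^(−1.63/0.969) = 0.186; trapped volume = 475.0 × 0.186 = 88.35 mL.
Additional alveolar pressure from trapping ≈ V_trapped / C = 88.35 / 47.5 = 1.86 cmH2O.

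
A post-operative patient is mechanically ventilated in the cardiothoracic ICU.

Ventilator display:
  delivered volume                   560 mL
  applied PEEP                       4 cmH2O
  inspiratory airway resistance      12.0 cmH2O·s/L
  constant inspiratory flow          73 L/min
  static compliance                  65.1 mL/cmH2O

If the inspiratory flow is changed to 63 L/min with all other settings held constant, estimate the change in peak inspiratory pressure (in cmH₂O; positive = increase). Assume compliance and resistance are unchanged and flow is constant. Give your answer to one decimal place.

-2.0

Flow: 73 L/min ÷ 60 = 1.2167 L/s.
New flow: 63 L/min ÷ 60 = 1.05 L/s.
PIP = Vt/C + R·V̇ + PEEP (constant-flow equation of motion).
Only the resistive term changes: ΔPIP = R × ΔV̇ = 12.0 × (1.05 − 1.2167) = 12.0 × -0.1667 = -2.0 cmH2O.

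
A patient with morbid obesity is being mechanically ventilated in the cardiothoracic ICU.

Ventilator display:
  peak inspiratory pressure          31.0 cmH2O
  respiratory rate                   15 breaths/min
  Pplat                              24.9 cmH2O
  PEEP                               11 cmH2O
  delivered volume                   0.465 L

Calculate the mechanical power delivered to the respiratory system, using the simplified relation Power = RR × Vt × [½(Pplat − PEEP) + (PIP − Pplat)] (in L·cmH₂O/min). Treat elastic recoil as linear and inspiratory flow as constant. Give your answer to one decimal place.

Per-breath work = Vt × [½(Pplat−PEEP) + (PIP−Pplat)] = 0.465 × [0.5×13.9 + 6.1] = 0.465 × 13.05 = 6.068 L·cmH2O.
Power = 15 × 6.068 = 91.02 L·cmH2O/min.

91.0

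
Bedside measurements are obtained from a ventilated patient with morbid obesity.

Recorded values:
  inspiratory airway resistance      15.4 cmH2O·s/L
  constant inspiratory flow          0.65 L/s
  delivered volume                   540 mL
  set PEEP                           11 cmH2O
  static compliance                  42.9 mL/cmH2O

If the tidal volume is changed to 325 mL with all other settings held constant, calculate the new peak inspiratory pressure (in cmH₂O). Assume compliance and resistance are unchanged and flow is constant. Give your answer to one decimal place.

PIP = Vt/C + R·V̇ + PEEP (constant-flow equation of motion).
Only the elastic term changes: ΔPIP = ΔVt / C = (325 − 540) / 42.9 = -5.012 cmH2O.
Original PIP = 540/42.9 + 15.4×0.65 + 11 = 33.597 cmH2O; new PIP = 33.597 + (-5.012) = 28.585 cmH2O.

28.6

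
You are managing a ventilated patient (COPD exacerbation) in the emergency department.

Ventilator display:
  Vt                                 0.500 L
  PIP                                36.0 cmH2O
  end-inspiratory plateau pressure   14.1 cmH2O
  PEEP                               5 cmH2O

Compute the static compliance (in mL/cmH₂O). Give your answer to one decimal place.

54.9

Cstat = Vt / (Pplat − PEEP) = 500 / (14.1 − 5) = 500 / 9.1 = 54.945 mL/cmH2O.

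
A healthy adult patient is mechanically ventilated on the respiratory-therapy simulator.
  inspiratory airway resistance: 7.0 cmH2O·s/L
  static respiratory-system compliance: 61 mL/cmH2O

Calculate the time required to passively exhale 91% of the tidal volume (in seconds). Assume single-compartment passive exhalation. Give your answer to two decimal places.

τ = R × C = 7.0 × 61 mL/cmH2O = 7.0 × 0.061 L/cmH2O = 0.427 s.
Exhaled fraction f = 1 − e^(−t/τ) → t = −τ·ln(1 − f) = −0.427·ln(0.09) = 1.028 s.

1.03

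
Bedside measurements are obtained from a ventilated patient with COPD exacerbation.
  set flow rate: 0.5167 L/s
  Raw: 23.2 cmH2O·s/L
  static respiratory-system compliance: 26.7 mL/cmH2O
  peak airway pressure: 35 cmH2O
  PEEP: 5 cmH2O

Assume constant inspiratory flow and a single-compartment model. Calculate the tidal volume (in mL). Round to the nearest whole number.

Equation of motion (constant flow): PIP = Vt/C + R·V̇ + PEEP.
Vt/C = PIP − R·V̇ − PEEP = 35 − 11.987 − 5 = 18.013 cmH2O.
Vt = C × 18.013 = 26.7 × 18.013 = 480.95 mL.

481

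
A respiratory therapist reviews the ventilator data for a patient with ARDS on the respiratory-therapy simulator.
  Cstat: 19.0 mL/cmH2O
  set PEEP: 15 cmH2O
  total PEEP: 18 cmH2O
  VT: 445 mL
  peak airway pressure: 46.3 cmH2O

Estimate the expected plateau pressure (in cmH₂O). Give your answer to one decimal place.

End-expiratory occlusion gives total PEEP = 18 cmH2O (intrinsic PEEP = 18 − 15 = 3). Use total PEEP for the elastic gradient.
Pplat = PEEPtotal + Vt / Cstat = 18 + 445 / 19.0 = 18 + 23.421 = 41.421 cmH2O.

41.4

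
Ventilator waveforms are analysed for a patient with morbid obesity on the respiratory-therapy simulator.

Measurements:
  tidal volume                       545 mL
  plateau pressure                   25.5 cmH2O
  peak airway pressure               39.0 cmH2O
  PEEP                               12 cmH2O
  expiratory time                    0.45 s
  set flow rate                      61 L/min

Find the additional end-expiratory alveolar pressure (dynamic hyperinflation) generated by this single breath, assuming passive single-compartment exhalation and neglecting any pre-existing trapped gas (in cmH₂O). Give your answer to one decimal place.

Flow: 61 L/min ÷ 60 = 1.0167 L/s.
R = (PIP − Pplat)/V̇ = (39.0 − 25.5) / 1.0167 = 13.5/1.0167 = 13.278 cmH2O·s/L.
C = Vt/(Pplat − PEEP) = 545.0 / (25.5 − 12) = 545.0/13.5 = 40.37 mL/cmH2O.
τ = R × C = 13.278 × 0.04037 L/cmH2O = 0.536 s.
Fraction remaining = e^(−Te/τ) = e^(−0.45/0.536) = 0.4319; trapped volume = 545.0 × 0.4319 = 235.39 mL.
Additional alveolar pressure from trapping ≈ V_trapped / C = 235.39 / 40.37 = 5.831 cmH2O.

5.8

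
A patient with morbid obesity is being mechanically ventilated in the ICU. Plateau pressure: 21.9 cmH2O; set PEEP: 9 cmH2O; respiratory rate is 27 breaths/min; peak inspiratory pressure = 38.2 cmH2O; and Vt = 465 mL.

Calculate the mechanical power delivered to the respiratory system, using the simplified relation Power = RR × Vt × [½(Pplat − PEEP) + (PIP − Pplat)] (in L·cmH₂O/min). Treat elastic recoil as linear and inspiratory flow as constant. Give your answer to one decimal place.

285.6

Per-breath work = Vt × [½(Pplat−PEEP) + (PIP−Pplat)] = 0.465 × [0.5×12.9 + 16.3] = 0.465 × 22.75 = 10.579 L·cmH2O.
Power = 27 × 10.579 = 285.63 L·cmH2O/min.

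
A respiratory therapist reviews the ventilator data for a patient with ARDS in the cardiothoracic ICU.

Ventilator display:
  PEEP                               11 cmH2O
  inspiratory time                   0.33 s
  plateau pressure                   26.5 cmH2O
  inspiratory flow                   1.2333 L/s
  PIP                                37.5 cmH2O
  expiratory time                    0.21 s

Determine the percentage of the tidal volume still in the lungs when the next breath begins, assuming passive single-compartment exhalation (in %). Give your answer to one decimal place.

40.8

Vt = flow × Ti = 1.2333 L/s × 0.33 s × 1000 mL/L = 406.99 mL.
R = (PIP − Pplat)/V̇ = (37.5 − 26.5) / 1.2333 = 11.0/1.2333 = 8.919 cmH2O·s/L.
C = Vt/(Pplat − PEEP) = 406.99 / (26.5 − 11) = 406.99/15.5 = 26.257 mL/cmH2O.
τ = R × C = 8.919 × 0.02626 L/cmH2O = 0.2342 s.
Fraction remaining at end-expiration = e^(−Te/τ) = e^(−0.21/0.2342) = 0.4079 → 40.79%.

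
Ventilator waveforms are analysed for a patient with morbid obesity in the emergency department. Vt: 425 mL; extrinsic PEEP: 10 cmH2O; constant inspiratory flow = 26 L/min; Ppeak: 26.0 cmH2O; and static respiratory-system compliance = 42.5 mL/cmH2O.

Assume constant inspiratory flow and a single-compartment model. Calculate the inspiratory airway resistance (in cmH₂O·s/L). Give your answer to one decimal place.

13.8

Flow: 26 L/min ÷ 60 = 0.4333 L/s.
Equation of motion (constant flow): PIP = Vt/C + R·V̇ + PEEP.
R·V̇ = PIP − Vt/C − PEEP = 26.0 − 425/42.5 − 10 = 26.0 − 10.0 − 10 = 6.0 cmH2O.
R = 6.0 / 0.4333 = 13.847 cmH2O·s/L.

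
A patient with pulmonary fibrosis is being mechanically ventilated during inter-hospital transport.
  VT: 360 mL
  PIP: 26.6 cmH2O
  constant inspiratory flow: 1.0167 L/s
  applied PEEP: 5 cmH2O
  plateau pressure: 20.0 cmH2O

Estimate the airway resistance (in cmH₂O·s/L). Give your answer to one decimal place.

6.5

Raw = (PIP − Pplat) / flow = (26.6 − 20.0) / 1.0167 = 6.6 / 1.0167 = 6.492 cmH2O·s/L.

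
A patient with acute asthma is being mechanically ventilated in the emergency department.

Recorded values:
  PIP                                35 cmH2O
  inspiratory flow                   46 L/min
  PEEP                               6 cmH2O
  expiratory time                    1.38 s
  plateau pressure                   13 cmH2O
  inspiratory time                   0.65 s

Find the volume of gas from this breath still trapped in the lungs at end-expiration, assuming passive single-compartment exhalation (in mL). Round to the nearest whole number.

Flow: 46 L/min ÷ 60 = 0.7667 L/s.
Vt = flow × Ti = 0.7667 L/s × 0.65 s × 1000 mL/L = 498.36 mL.
R = (PIP − Pplat)/V̇ = (35 − 13) / 0.7667 = 22.0/0.7667 = 28.694 cmH2O·s/L.
C = Vt/(Pplat − PEEP) = 498.36 / (13 − 6) = 498.36/7.0 = 71.194 mL/cmH2O.
τ = R × C = 28.694 × 0.07119 L/cmH2O = 2.043 s.
Fraction remaining = e^(−Te/τ) = e^(−1.38/2.043) = 0.5089.
Trapped volume = 498.36 × 0.5089 = 253.62 mL.

254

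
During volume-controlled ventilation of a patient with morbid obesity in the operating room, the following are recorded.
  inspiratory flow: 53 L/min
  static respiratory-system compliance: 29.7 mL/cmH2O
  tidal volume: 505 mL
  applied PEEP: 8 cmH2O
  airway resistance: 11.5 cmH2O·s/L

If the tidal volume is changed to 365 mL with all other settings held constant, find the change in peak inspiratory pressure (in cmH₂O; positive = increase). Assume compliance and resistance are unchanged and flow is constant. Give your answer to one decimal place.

-4.7

PIP = Vt/C + R·V̇ + PEEP (constant-flow equation of motion).
Only the elastic term changes: ΔPIP = ΔVt / C = (365 − 505) / 29.7 = -4.714 cmH2O.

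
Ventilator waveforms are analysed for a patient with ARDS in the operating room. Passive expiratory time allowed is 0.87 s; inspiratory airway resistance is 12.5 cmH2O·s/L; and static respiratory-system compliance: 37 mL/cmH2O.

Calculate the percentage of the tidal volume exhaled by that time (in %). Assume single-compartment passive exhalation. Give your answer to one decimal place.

84.8

τ = R × C = 12.5 × 37 mL/cmH2O = 12.5 × 0.037 L/cmH2O = 0.4625 s.
Passive exhalation: V(t)/V₀ = e^(−t/τ) = e^(−0.87/0.4625) = 0.1524.
Fraction exhaled = 1 − 0.1524 = 0.8476 → 84.76%.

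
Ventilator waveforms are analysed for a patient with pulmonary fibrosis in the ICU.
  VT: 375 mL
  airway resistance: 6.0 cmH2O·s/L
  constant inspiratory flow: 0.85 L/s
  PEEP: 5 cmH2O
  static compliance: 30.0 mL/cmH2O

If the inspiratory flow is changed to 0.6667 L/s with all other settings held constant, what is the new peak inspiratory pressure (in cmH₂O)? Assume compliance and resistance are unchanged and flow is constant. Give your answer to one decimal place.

PIP = Vt/C + R·V̇ + PEEP (constant-flow equation of motion).
Only the resistive term changes: ΔPIP = R × ΔV̇ = 6.0 × (0.6667 − 0.85) = 6.0 × -0.1833 = -1.1 cmH2O.
Original PIP = 375/30.0 + 6.0×0.85 + 5 = 22.6 cmH2O; new PIP = 22.6 + (-1.1) = 21.5 cmH2O.

21.5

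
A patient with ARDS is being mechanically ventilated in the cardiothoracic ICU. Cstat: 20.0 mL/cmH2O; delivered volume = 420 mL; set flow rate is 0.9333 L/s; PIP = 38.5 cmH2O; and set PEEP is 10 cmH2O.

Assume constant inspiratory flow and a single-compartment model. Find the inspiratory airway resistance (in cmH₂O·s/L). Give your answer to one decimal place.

Equation of motion (constant flow): PIP = Vt/C + R·V̇ + PEEP.
R·V̇ = PIP − Vt/C − PEEP = 38.5 − 420/20.0 − 10 = 38.5 − 21.0 − 10 = 7.5 cmH2O.
R = 7.5 / 0.9333 = 8.036 cmH2O·s/L.

8.0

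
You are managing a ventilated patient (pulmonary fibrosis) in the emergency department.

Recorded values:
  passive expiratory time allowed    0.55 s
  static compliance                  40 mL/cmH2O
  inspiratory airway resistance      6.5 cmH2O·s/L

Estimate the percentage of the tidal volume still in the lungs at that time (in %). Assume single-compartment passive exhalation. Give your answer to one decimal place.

τ = R × C = 6.5 × 40 mL/cmH2O = 6.5 × 0.040 L/cmH2O = 0.26 s.
Passive exhalation: V(t)/V₀ = e^(−t/τ) = e^(−0.55/0.26) = 0.1206.
Fraction remaining = 0.1206 → 12.06%.

12.1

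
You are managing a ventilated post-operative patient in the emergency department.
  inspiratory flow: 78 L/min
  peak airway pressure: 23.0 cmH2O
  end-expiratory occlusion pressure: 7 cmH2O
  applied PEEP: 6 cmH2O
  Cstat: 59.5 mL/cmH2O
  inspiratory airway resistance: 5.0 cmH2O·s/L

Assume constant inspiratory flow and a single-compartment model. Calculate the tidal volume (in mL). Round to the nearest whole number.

Flow: 78 L/min ÷ 60 = 1.3 L/s.
Total PEEP = 7 cmH2O (set 6 + intrinsic 1); this is the baseline alveolar pressure.
Equation of motion (constant flow): PIP = Vt/C + R·V̇ + PEEP.
Vt/C = PIP − R·V̇ − PEEP = 23.0 − 6.5 − 7 = 9.5 cmH2O.
Vt = C × 9.5 = 59.5 × 9.5 = 565.25 mL.

565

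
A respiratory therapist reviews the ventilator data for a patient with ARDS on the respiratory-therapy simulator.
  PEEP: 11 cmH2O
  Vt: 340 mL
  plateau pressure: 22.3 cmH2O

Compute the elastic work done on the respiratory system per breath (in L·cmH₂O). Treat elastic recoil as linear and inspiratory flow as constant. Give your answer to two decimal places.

Elastic work ≈ ½ × (Pplat − PEEP) × Vt = 0.5 × (22.3 − 11) × 0.340 L = 0.5 × 11.3 × 0.340 = 1.921 L·cmH2O.

1.92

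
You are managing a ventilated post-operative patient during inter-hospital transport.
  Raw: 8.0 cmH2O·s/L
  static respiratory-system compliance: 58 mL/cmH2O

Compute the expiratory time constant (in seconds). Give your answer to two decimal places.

0.46

τ = R × C = 8.0 × 58 mL/cmH2O = 8.0 × 0.058 L/cmH2O = 0.464 s.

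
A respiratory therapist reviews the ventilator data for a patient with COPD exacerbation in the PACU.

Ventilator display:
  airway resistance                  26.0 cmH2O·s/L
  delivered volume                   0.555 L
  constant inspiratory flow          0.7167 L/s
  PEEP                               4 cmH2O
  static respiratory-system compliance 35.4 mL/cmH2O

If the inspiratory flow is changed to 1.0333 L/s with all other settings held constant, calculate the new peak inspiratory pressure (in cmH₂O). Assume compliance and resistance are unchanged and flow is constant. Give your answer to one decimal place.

46.5

PIP = Vt/C + R·V̇ + PEEP (constant-flow equation of motion).
Only the resistive term changes: ΔPIP = R × ΔV̇ = 26.0 × (1.0333 − 0.7167) = 26.0 × 0.3166 = 8.232 cmH2O.
Original PIP = 555/35.4 + 26.0×0.7167 + 4 = 38.312 cmH2O; new PIP = 38.312 + (8.232) = 46.544 cmH2O.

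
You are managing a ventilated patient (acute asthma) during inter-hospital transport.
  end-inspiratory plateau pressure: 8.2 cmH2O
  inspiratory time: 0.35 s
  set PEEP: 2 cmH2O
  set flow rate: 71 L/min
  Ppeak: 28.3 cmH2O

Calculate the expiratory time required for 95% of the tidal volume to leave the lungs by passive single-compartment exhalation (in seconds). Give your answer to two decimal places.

3.40

Flow: 71 L/min ÷ 60 = 1.1833 L/s.
Vt = flow × Ti = 1.1833 L/s × 0.35 s × 1000 mL/L = 414.16 mL.
R = (PIP − Pplat)/V̇ = (28.3 − 8.2) / 1.1833 = 20.1/1.1833 = 16.986 cmH2O·s/L.
C = Vt/(Pplat − PEEP) = 414.16 / (8.2 − 2) = 414.16/6.2 = 66.8 mL/cmH2O.
τ = R × C = 16.986 × 0.0668 L/cmH2O = 1.135 s.
t = −τ·ln(1 − 0.95) = −1.135·ln(0.05) = 3.4 s.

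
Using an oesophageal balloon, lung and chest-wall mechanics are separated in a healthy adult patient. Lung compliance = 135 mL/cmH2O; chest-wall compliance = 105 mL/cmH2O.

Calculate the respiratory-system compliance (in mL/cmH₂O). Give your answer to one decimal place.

59.1

Lung and chest wall are elastances in series: 1/Crs = 1/CL + 1/Ccw.
1/Crs = 1/135 + 1/105 = 0.01693.
Crs = 59.067 mL/cmH2O.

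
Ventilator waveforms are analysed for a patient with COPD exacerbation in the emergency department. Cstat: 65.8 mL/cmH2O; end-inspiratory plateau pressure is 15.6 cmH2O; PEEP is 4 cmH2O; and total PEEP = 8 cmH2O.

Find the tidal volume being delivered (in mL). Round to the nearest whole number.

500

End-expiratory occlusion gives total PEEP = 8 cmH2O (intrinsic PEEP = 8 − 4 = 4). Use total PEEP for the elastic gradient.
Vt = Cstat × (Pplat − PEEPtotal) = 65.8 × (15.6 − 8) = 65.8 × 7.6 = 500.08 mL.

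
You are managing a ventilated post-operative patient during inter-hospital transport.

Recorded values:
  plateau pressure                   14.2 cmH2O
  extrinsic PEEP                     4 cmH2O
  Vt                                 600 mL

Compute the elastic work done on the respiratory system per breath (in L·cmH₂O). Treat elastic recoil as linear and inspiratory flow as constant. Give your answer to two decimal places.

3.06

Elastic work ≈ ½ × (Pplat − PEEP) × Vt = 0.5 × (14.2 − 4) × 0.600 L = 0.5 × 10.2 × 0.600 = 3.06 L·cmH2O.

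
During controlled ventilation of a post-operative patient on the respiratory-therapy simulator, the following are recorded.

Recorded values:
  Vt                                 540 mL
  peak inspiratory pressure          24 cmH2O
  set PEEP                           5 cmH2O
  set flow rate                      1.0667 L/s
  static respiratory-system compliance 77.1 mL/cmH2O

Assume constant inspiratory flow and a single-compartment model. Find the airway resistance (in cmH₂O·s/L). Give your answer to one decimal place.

11.2

Equation of motion (constant flow): PIP = Vt/C + R·V̇ + PEEP.
R·V̇ = PIP − Vt/C − PEEP = 24 − 540/77.1 − 5 = 24 − 7.004 − 5 = 11.996 cmH2O.
R = 11.996 / 1.0667 = 11.246 cmH2O·s/L.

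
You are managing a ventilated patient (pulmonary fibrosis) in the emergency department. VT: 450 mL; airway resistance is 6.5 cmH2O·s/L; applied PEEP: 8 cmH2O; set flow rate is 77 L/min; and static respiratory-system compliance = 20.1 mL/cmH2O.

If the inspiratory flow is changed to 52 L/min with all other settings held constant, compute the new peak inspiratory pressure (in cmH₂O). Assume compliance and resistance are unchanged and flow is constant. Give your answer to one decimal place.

Flow: 77 L/min ÷ 60 = 1.2833 L/s.
New flow: 52 L/min ÷ 60 = 0.8667 L/s.
PIP = Vt/C + R·V̇ + PEEP (constant-flow equation of motion).
Only the resistive term changes: ΔPIP = R × ΔV̇ = 6.5 × (0.8667 − 1.2833) = 6.5 × -0.4166 = -2.708 cmH2O.
Original PIP = 450/20.1 + 6.5×1.2833 + 8 = 38.73 cmH2O; new PIP = 38.73 + (-2.708) = 36.022 cmH2O.

36.0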